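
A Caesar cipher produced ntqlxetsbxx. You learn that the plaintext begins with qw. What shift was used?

From the crib: n(13)−q(16)=-3≡23, so the shift is 23.

23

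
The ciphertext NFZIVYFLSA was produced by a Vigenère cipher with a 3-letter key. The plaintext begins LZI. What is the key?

CGR

Subtract each crib letter from the matching ciphertext letter (mod 26):
N(13)−L(11)=2 → C
F(5)−Z(25)=-20≡6 → G
Z(25)−I(8)=17 → R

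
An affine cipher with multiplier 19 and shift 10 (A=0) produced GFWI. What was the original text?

The inverse of 19 mod 26 is 11, since 19·11=209≡1. Apply D(y)=11·(y−10) mod 26:
G(6): 11·(6−10)=-44≡8 → I
F(5): 11·(5−10)=-55≡23 → X
W(22): 11·(22−10)=132≡2 → C
I(8): 11·(8−10)=-22≡4 → E

IXCE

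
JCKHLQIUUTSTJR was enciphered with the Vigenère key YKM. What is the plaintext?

LSYJBEKKIVIHLH

Repeat the key across the ciphertext: YKMYKMYKMYKMYK
J(9)−Y(24): -15≡11 → L
C(2)−K(10): -8≡18 → S
K(10)−M(12): -2≡24 → Y
H(7)−Y(24): -17≡9 → J
L(11)−K(10): 1 → B
Q(16)−M(12): 4 → E
I(8)−Y(24): -16≡10 → K
U(20)−K(10): 10 → K
U(20)−M(12): 8 → I
T(19)−Y(24): -5≡21 → V
S(18)−K(10): 8 → I
T(19)−M(12): 7 → H
J(9)−Y(24): -15≡11 → L
R(17)−K(10): 7 → H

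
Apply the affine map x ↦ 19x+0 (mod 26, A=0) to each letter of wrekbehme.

w(22): 19·22+0=418≡2 → c
r(17): 19·17+0=323≡11 → l
e(4): 19·4+0=76≡24 → y
k(10): 19·10+0=190≡8 → i
b(1): 19·1+0=19 → t
e(4): 19·4+0=76≡24 → y
h(7): 19·7+0=133≡3 → d
m(12): 19·12+0=228≡20 → u
e(4): 19·4+0=76≡24 → y

clyityduy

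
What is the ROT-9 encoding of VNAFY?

EWJOH

V(21): 21+9=30≡4 → E
N(13): 13+9=22 → W
A(0): 0+9=9 → J
F(5): 5+9=14 → O
Y(24): 24+9=33≡7 → H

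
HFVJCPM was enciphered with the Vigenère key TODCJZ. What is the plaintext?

Repeat the key across the ciphertext: TODCJZT
H(7)−T(19): -12≡14 → O
F(5)−O(14): -9≡17 → R
V(21)−D(3): 18 → S
J(9)−C(2): 7 → H
C(2)−J(9): -7≡19 → T
P(15)−Z(25): -10≡16 → Q
M(12)−T(19): -7≡19 → T

ORSHTQT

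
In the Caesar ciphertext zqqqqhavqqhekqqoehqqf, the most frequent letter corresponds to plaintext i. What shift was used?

8

The most frequent ciphertext letter is q (appears 10 times).
q is position 16; i is position 8.
Shift = 8.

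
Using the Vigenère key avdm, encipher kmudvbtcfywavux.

khxpvwwoftzmvpa

Repeat the key across the message: avdmavdmavdmavd
k(10)+a(0): 10 → k
m(12)+v(21): 33≡7 → h
u(20)+d(3): 23 → x
d(3)+m(12): 15 → p
v(21)+a(0): 21 → v
b(1)+v(21): 22 → w
t(19)+d(3): 22 → w
c(2)+m(12): 14 → o
f(5)+a(0): 5 → f
y(24)+v(21): 45≡19 → t
w(22)+d(3): 25 → z
a(0)+m(12): 12 → m
v(21)+a(0): 21 → v
u(20)+v(21): 41≡15 → p
x(23)+d(3): 26≡0 → a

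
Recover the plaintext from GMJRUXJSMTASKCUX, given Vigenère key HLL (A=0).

Repeat the key across the ciphertext: HLLHLLHLLHLLHLLH
G(6)−H(7): -1≡25 → Z
M(12)−L(11): 1 → B
J(9)−L(11): -2≡24 → Y
R(17)−H(7): 10 → K
U(20)−L(11): 9 → J
X(23)−L(11): 12 → M
J(9)−H(7): 2 → C
S(18)−L(11): 7 → H
M(12)−L(11): 1 → B
T(19)−H(7): 12 → M
A(0)−L(11): -11≡15 → P
S(18)−L(11): 7 → H
K(10)−H(7): 3 → D
C(2)−L(11): -9≡17 → R
U(20)−L(11): 9 → J
X(23)−H(7): 16 → Q

ZBYKJMCHBMPHDRJQ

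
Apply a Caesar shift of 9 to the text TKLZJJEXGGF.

CTUISSNGPPO

T(19): 19+9=28≡2 → C
K(10): 10+9=19 → T
L(11): 11+9=20 → U
Z(25): 25+9=34≡8 → I
J(9): 9+9=18 → S
J(9): 9+9=18 → S
E(4): 4+9=13 → N
X(23): 23+9=32≡6 → G
G(6): 6+9=15 → P
G(6): 6+9=15 → P
F(5): 5+9=14 → O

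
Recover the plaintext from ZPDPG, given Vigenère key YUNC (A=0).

BVQNI

Repeat the key across the ciphertext: YUNCY
Z(25)−Y(24): 1 → B
P(15)−U(20): -5≡21 → V
D(3)−N(13): -10≡16 → Q
P(15)−C(2): 13 → N
G(6)−Y(24): -18≡8 → I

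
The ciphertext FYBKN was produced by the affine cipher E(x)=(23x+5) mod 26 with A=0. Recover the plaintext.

ALKHG

The inverse of 23 mod 26 is 17, since 23·17=391≡1. Apply D(y)=17·(y−5) mod 26:
F(5): 17·(5−5)=0 → A
Y(24): 17·(24−5)=323≡11 → L
B(1): 17·(1−5)=-68≡10 → K
K(10): 17·(10−5)=85≡7 → H
N(13): 17·(13−5)=136≡6 → G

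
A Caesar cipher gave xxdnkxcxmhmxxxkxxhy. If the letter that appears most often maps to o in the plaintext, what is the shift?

The most frequent ciphertext letter is x (appears 9 times).
x is position 23; o is position 14.
Shift = 9.

9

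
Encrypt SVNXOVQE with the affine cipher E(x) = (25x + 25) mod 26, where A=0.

S(18): 25·18+25=475≡7 → H
V(21): 25·21+25=550≡4 → E
N(13): 25·13+25=350≡12 → M
X(23): 25·23+25=600≡2 → C
O(14): 25·14+25=375≡11 → L
V(21): 25·21+25=550≡4 → E
Q(16): 25·16+25=425≡9 → J
E(4): 25·4+25=125≡21 → V

HEMCLEJV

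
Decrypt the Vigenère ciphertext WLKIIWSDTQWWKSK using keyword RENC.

Repeat the key across the ciphertext: RENCRENCRENCREN
W(22)−R(17): 5 → F
L(11)−E(4): 7 → H
K(10)−N(13): -3≡23 → X
I(8)−C(2): 6 → G
I(8)−R(17): -9≡17 → R
W(22)−E(4): 18 → S
S(18)−N(13): 5 → F
D(3)−C(2): 1 → B
T(19)−R(17): 2 → C
Q(16)−E(4): 12 → M
W(22)−N(13): 9 → J
W(22)−C(2): 20 → U
K(10)−R(17): -7≡19 → T
S(18)−E(4): 14 → O
K(10)−N(13): -3≡23 → X

FHXGRSFBCMJUTOX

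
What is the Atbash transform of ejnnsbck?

vqmmhyxp

e(4) → v(21)
j(9) → q(16)
n(13) → m(12)
n(13) → m(12)
s(18) → h(7)
b(1) → y(24)
c(2) → x(23)
k(10) → p(15)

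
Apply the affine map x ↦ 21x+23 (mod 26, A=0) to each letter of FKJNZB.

F(5): 21·5+23=128≡24 → Y
K(10): 21·10+23=233≡25 → Z
J(9): 21·9+23=212≡4 → E
N(13): 21·13+23=296≡10 → K
Z(25): 21·25+23=548≡2 → C
B(1): 21·1+23=44≡18 → S

YZEKCS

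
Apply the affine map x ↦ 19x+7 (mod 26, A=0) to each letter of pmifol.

p(15): 19·15+7=292≡6 → g
m(12): 19·12+7=235≡1 → b
i(8): 19·8+7=159≡3 → d
f(5): 19·5+7=102≡24 → y
o(14): 19·14+7=273≡13 → n
l(11): 19·11+7=216≡8 → i

gbdyni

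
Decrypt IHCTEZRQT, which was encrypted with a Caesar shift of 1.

HGBSDYQPS

I(8): 8−1=7 → H
H(7): 7−1=6 → G
C(2): 2−1=1 → B
T(19): 19−1=18 → S
E(4): 4−1=3 → D
Z(25): 25−1=24 → Y
R(17): 17−1=16 → Q
Q(16): 16−1=15 → P
T(19): 19−1=18 → S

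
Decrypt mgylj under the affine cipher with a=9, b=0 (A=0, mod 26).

The inverse of 9 mod 26 is 3, since 9·3=27≡1. Apply D(y)=3·(y−0) mod 26:
m(12): 3·(12−0)=36≡10 → k
g(6): 3·(6−0)=18 → s
y(24): 3·(24−0)=72≡20 → u
l(11): 3·(11−0)=33≡7 → h
j(9): 3·(9−0)=27≡1 → b

ksuhb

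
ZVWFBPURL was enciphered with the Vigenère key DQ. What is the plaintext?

WFTPYZRBI

Repeat the key across the ciphertext: DQDQDQDQD
Z(25)−D(3): 22 → W
V(21)−Q(16): 5 → F
W(22)−D(3): 19 → T
F(5)−Q(16): -11≡15 → P
B(1)−D(3): -2≡24 → Y
P(15)−Q(16): -1≡25 → Z
U(20)−D(3): 17 → R
R(17)−Q(16): 1 → B
L(11)−D(3): 8 → I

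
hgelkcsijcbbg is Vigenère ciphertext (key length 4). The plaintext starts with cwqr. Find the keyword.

Subtract each crib letter from the matching ciphertext letter (mod 26):
h(7)−c(2)=5 → f
g(6)−w(22)=-16≡10 → k
e(4)−q(16)=-12≡14 → o
l(11)−r(17)=-6≡20 → u

fkou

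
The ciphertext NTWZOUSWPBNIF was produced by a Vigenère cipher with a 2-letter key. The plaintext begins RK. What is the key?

Subtract each crib letter from the matching ciphertext letter (mod 26):
N(13)−R(17)=-4≡22 → W
T(19)−K(10)=9 → J

WJ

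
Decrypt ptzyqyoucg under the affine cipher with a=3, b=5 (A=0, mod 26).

mwypvpdfzj

The inverse of 3 mod 26 is 9, since 3·9=27≡1. Apply D(y)=9·(y−5) mod 26:
p(15): 9·(15−5)=90≡12 → m
t(19): 9·(19−5)=126≡22 → w
z(25): 9·(25−5)=180≡24 → y
y(24): 9·(24−5)=171≡15 → p
q(16): 9·(16−5)=99≡21 → v
y(24): 9·(24−5)=171≡15 → p
o(14): 9·(14−5)=81≡3 → d
u(20): 9·(20−5)=135≡5 → f
c(2): 9·(2−5)=-27≡25 → z
g(6): 9·(6−5)=9 → j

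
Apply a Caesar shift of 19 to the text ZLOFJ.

SEHYC

Z(25): 25+19=44≡18 → S
L(11): 11+19=30≡4 → E
O(14): 14+19=33≡7 → H
F(5): 5+19=24 → Y
J(9): 9+19=28≡2 → C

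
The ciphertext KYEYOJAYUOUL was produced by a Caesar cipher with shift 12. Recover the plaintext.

K(10): 10−12=-2≡24 → Y
Y(24): 24−12=12 → M
E(4): 4−12=-8≡18 → S
Y(24): 24−12=12 → M
O(14): 14−12=2 → C
J(9): 9−12=-3≡23 → X
A(0): 0−12=-12≡14 → O
Y(24): 24−12=12 → M
U(20): 20−12=8 → I
O(14): 14−12=2 → C
U(20): 20−12=8 → I
L(11): 11−12=-1≡25 → Z

YMSMCXOMICIZ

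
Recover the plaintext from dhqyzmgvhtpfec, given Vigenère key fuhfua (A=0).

Repeat the key across the ciphertext: fuhfuafuhfuafu
d(3)−f(5): -2≡24 → y
h(7)−u(20): -13≡13 → n
q(16)−h(7): 9 → j
y(24)−f(5): 19 → t
z(25)−u(20): 5 → f
m(12)−a(0): 12 → m
g(6)−f(5): 1 → b
v(21)−u(20): 1 → b
h(7)−h(7): 0 → a
t(19)−f(5): 14 → o
p(15)−u(20): -5≡21 → v
f(5)−a(0): 5 → f
e(4)−f(5): -1≡25 → z
c(2)−u(20): -18≡8 → i

ynjtfmbbaovfzi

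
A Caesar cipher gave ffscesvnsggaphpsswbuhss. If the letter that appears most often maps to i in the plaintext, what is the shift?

The most frequent ciphertext letter is s (appears 7 times).
s is position 18; i is position 8.
Shift = 10.

10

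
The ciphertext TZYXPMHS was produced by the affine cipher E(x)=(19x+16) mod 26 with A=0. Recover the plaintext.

The inverse of 19 mod 26 is 11, since 19·11=209≡1. Apply D(y)=11·(y−16) mod 26:
T(19): 11·(19−16)=33≡7 → H
Z(25): 11·(25−16)=99≡21 → V
Y(24): 11·(24−16)=88≡10 → K
X(23): 11·(23−16)=77≡25 → Z
P(15): 11·(15−16)=-11≡15 → P
M(12): 11·(12−16)=-44≡8 → I
H(7): 11·(7−16)=-99≡5 → F
S(18): 11·(18−16)=22 → W

HVKZPIFW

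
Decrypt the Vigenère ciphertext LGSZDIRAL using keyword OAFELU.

Repeat the key across the ciphertext: OAFELUOAF
L(11)−O(14): -3≡23 → X
G(6)−A(0): 6 → G
S(18)−F(5): 13 → N
Z(25)−E(4): 21 → V
D(3)−L(11): -8≡18 → S
I(8)−U(20): -12≡14 → O
R(17)−O(14): 3 → D
A(0)−A(0): 0 → A
L(11)−F(5): 6 → G

XGNVSODAG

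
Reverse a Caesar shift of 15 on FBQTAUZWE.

F(5): 5−15=-10≡16 → Q
B(1): 1−15=-14≡12 → M
Q(16): 16−15=1 → B
T(19): 19−15=4 → E
A(0): 0−15=-15≡11 → L
U(20): 20−15=5 → F
Z(25): 25−15=10 → K
W(22): 22−15=7 → H
E(4): 4−15=-11≡15 → P

QMBELFKHP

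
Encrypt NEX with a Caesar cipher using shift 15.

CTM

N(13): 13+15=28≡2 → C
E(4): 4+15=19 → T
X(23): 23+15=38≡12 → M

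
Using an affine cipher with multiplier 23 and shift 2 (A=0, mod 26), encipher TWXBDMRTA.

T(19): 23·19+2=439≡23 → X
W(22): 23·22+2=508≡14 → O
X(23): 23·23+2=531≡11 → L
B(1): 23·1+2=25 → Z
D(3): 23·3+2=71≡19 → T
M(12): 23·12+2=278≡18 → S
R(17): 23·17+2=393≡3 → D
T(19): 23·19+2=439≡23 → X
A(0): 23·0+2=2 → C

XOLZTSDXC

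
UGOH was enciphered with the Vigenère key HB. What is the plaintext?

Repeat the key across the ciphertext: HBHB
U(20)−H(7): 13 → N
G(6)−B(1): 5 → F
O(14)−H(7): 7 → H
H(7)−B(1): 6 → G

NFHG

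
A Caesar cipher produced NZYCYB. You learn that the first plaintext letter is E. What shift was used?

9

From the crib: N(13)−E(4)=9, so the shift is 9.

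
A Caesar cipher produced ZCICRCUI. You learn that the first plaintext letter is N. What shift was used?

12

From the crib: Z(25)−N(13)=12, so the shift is 12.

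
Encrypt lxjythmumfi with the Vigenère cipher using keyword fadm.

Repeat the key across the message: fadmfadmfad
l(11)+f(5): 16 → q
x(23)+a(0): 23 → x
j(9)+d(3): 12 → m
y(24)+m(12): 36≡10 → k
t(19)+f(5): 24 → y
h(7)+a(0): 7 → h
m(12)+d(3): 15 → p
u(20)+m(12): 32≡6 → g
m(12)+f(5): 17 → r
f(5)+a(0): 5 → f
i(8)+d(3): 11 → l

qxmkyhpgrfl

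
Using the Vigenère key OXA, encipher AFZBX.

OCZPU

Repeat the key across the message: OXAOX
A(0)+O(14): 14 → O
F(5)+X(23): 28≡2 → C
Z(25)+A(0): 25 → Z
B(1)+O(14): 15 → P
X(23)+X(23): 46≡20 → U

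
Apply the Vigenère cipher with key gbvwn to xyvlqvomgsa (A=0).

Repeat the key across the message: gbvwngbvwng
x(23)+g(6): 29≡3 → d
y(24)+b(1): 25 → z
v(21)+v(21): 42≡16 → q
l(11)+w(22): 33≡7 → h
q(16)+n(13): 29≡3 → d
v(21)+g(6): 27≡1 → b
o(14)+b(1): 15 → p
m(12)+v(21): 33≡7 → h
g(6)+w(22): 28≡2 → c
s(18)+n(13): 31≡5 → f
a(0)+g(6): 6 → g

dzqhdbphcfg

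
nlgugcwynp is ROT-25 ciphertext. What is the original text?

n(13): 13−25=-12≡14 → o
l(11): 11−25=-14≡12 → m
g(6): 6−25=-19≡7 → h
u(20): 20−25=-5≡21 → v
g(6): 6−25=-19≡7 → h
c(2): 2−25=-23≡3 → d
w(22): 22−25=-3≡23 → x
y(24): 24−25=-1≡25 → z
n(13): 13−25=-12≡14 → o
p(15): 15−25=-10≡16 → q

omhvhdxzoq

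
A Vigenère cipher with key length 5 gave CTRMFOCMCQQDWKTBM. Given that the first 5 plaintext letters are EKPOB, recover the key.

YJCYE

Subtract each crib letter from the matching ciphertext letter (mod 26):
C(2)−E(4)=-2≡24 → Y
T(19)−K(10)=9 → J
R(17)−P(15)=2 → C
M(12)−O(14)=-2≡24 → Y
F(5)−B(1)=4 → E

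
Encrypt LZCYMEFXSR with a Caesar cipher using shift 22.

HVYUIABTON

L(11): 11+22=33≡7 → H
Z(25): 25+22=47≡21 → V
C(2): 2+22=24 → Y
Y(24): 24+22=46≡20 → U
M(12): 12+22=34≡8 → I
E(4): 4+22=26≡0 → A
F(5): 5+22=27≡1 → B
X(23): 23+22=45≡19 → T
S(18): 18+22=40≡14 → O
R(17): 17+22=39≡13 → N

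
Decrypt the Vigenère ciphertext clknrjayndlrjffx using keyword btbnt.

bsjayihxakkyismw

Repeat the key across the ciphertext: btbntbtbntbtbntb
c(2)−b(1): 1 → b
l(11)−t(19): -8≡18 → s
k(10)−b(1): 9 → j
n(13)−n(13): 0 → a
r(17)−t(19): -2≡24 → y
j(9)−b(1): 8 → i
a(0)−t(19): -19≡7 → h
y(24)−b(1): 23 → x
n(13)−n(13): 0 → a
d(3)−t(19): -16≡10 → k
l(11)−b(1): 10 → k
r(17)−t(19): -2≡24 → y
j(9)−b(1): 8 → i
f(5)−n(13): -8≡18 → s
f(5)−t(19): -14≡12 → m
x(23)−b(1): 22 → w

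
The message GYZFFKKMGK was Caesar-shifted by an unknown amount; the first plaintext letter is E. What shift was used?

From the crib: G(6)−E(4)=2, so the shift is 2.

2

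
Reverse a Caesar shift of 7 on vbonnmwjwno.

v(21): 21−7=14 → o
b(1): 1−7=-6≡20 → u
o(14): 14−7=7 → h
n(13): 13−7=6 → g
n(13): 13−7=6 → g
m(12): 12−7=5 → f
w(22): 22−7=15 → p
j(9): 9−7=2 → c
w(22): 22−7=15 → p
n(13): 13−7=6 → g
o(14): 14−7=7 → h

ouhggfpcpgh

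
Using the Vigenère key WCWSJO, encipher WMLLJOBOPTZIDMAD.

SOHDSCXQLLIWZOWV

Repeat the key across the message: WCWSJOWCWSJOWCWS
W(22)+W(22): 44≡18 → S
M(12)+C(2): 14 → O
L(11)+W(22): 33≡7 → H
L(11)+S(18): 29≡3 → D
J(9)+J(9): 18 → S
O(14)+O(14): 28≡2 → C
B(1)+W(22): 23 → X
O(14)+C(2): 16 → Q
P(15)+W(22): 37≡11 → L
T(19)+S(18): 37≡11 → L
Z(25)+J(9): 34≡8 → I
I(8)+O(14): 22 → W
D(3)+W(22): 25 → Z
M(12)+C(2): 14 → O
A(0)+W(22): 22 → W
D(3)+S(18): 21 → V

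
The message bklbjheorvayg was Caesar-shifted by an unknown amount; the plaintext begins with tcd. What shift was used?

8

From the crib: b(1)−t(19)=-18≡8, so the shift is 8.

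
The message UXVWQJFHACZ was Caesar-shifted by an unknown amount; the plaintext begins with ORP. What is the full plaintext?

From the crib: U(20)−O(14)=6, so the shift is 6.
Subtract 6 from each ciphertext letter:
U(20): 20−6=14 → O
X(23): 23−6=17 → R
V(21): 21−6=15 → P
W(22): 22−6=16 → Q
Q(16): 16−6=10 → K
J(9): 9−6=3 → D
F(5): 5−6=-1≡25 → Z
H(7): 7−6=1 → B
A(0): 0−6=-6≡20 → U
C(2): 2−6=-4≡22 → W
Z(25): 25−6=19 → T

ORPQKDZBUWT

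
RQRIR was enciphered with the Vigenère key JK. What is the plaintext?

Repeat the key across the ciphertext: JKJKJ
R(17)−J(9): 8 → I
Q(16)−K(10): 6 → G
R(17)−J(9): 8 → I
I(8)−K(10): -2≡24 → Y
R(17)−J(9): 8 → I

IGIYI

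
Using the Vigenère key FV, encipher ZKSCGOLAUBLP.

Repeat the key across the message: FVFVFVFVFVFV
Z(25)+F(5): 30≡4 → E
K(10)+V(21): 31≡5 → F
S(18)+F(5): 23 → X
C(2)+V(21): 23 → X
G(6)+F(5): 11 → L
O(14)+V(21): 35≡9 → J
L(11)+F(5): 16 → Q
A(0)+V(21): 21 → V
U(20)+F(5): 25 → Z
B(1)+V(21): 22 → W
L(11)+F(5): 16 → Q
P(15)+V(21): 36≡10 → K

EFXXLJQVZWQK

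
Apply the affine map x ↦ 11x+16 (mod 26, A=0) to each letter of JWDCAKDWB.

J(9): 11·9+16=115≡11 → L
W(22): 11·22+16=258≡24 → Y
D(3): 11·3+16=49≡23 → X
C(2): 11·2+16=38≡12 → M
A(0): 11·0+16=16 → Q
K(10): 11·10+16=126≡22 → W
D(3): 11·3+16=49≡23 → X
W(22): 11·22+16=258≡24 → Y
B(1): 11·1+16=27≡1 → B

LYXMQWXYB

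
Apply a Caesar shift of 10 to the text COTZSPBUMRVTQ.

C(2): 2+10=12 → M
O(14): 14+10=24 → Y
T(19): 19+10=29≡3 → D
Z(25): 25+10=35≡9 → J
S(18): 18+10=28≡2 → C
P(15): 15+10=25 → Z
B(1): 1+10=11 → L
U(20): 20+10=30≡4 → E
M(12): 12+10=22 → W
R(17): 17+10=27≡1 → B
V(21): 21+10=31≡5 → F
T(19): 19+10=29≡3 → D
Q(16): 16+10=26≡0 → A

MYDJCZLEWBFDA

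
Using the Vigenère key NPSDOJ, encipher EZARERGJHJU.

ROSUSATYZMI

Repeat the key across the message: NPSDOJNPSDO
E(4)+N(13): 17 → R
Z(25)+P(15): 40≡14 → O
A(0)+S(18): 18 → S
R(17)+D(3): 20 → U
E(4)+O(14): 18 → S
R(17)+J(9): 26≡0 → A
G(6)+N(13): 19 → T
J(9)+P(15): 24 → Y
H(7)+S(18): 25 → Z
J(9)+D(3): 12 → M
U(20)+O(14): 34≡8 → I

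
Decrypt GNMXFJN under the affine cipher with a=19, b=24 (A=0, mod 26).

The inverse of 19 mod 26 is 11, since 19·11=209≡1. Apply D(y)=11·(y−24) mod 26:
G(6): 11·(6−24)=-198≡10 → K
N(13): 11·(13−24)=-121≡9 → J
M(12): 11·(12−24)=-132≡24 → Y
X(23): 11·(23−24)=-11≡15 → P
F(5): 11·(5−24)=-209≡25 → Z
J(9): 11·(9−24)=-165≡17 → R
N(13): 11·(13−24)=-121≡9 → J

KJYPZRJ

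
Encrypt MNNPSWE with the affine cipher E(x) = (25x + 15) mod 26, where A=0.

DCCAXTL

M(12): 25·12+15=315≡3 → D
N(13): 25·13+15=340≡2 → C
N(13): 25·13+15=340≡2 → C
P(15): 25·15+15=390≡0 → A
S(18): 25·18+15=465≡23 → X
W(22): 25·22+15=565≡19 → T
E(4): 25·4+15=115≡11 → L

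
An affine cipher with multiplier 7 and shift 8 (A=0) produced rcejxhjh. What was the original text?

The inverse of 7 mod 26 is 15, since 7·15=105≡1. Apply D(y)=15·(y−8) mod 26:
r(17): 15·(17−8)=135≡5 → f
c(2): 15·(2−8)=-90≡14 → o
e(4): 15·(4−8)=-60≡18 → s
j(9): 15·(9−8)=15 → p
x(23): 15·(23−8)=225≡17 → r
h(7): 15·(7−8)=-15≡11 → l
j(9): 15·(9−8)=15 → p
h(7): 15·(7−8)=-15≡11 → l

fosprlpl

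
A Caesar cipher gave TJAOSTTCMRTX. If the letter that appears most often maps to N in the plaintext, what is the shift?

The most frequent ciphertext letter is T (appears 4 times).
T is position 19; N is position 13.
Shift = 6.

6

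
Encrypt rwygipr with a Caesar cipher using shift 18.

r(17): 17+18=35≡9 → j
w(22): 22+18=40≡14 → o
y(24): 24+18=42≡16 → q
g(6): 6+18=24 → y
i(8): 8+18=26≡0 → a
p(15): 15+18=33≡7 → h
r(17): 17+18=35≡9 → j

joqyahj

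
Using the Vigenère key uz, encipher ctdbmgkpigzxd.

Repeat the key across the message: uzuzuzuzuzuzu
c(2)+u(20): 22 → w
t(19)+z(25): 44≡18 → s
d(3)+u(20): 23 → x
b(1)+z(25): 26≡0 → a
m(12)+u(20): 32≡6 → g
g(6)+z(25): 31≡5 → f
k(10)+u(20): 30≡4 → e
p(15)+z(25): 40≡14 → o
i(8)+u(20): 28≡2 → c
g(6)+z(25): 31≡5 → f
z(25)+u(20): 45≡19 → t
x(23)+z(25): 48≡22 → w
d(3)+u(20): 23 → x

wsxagfeocftwx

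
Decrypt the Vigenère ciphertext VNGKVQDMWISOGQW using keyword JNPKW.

Repeat the key across the ciphertext: JNPKWJNPKWJNPKW
V(21)−J(9): 12 → M
N(13)−N(13): 0 → A
G(6)−P(15): -9≡17 → R
K(10)−K(10): 0 → A
V(21)−W(22): -1≡25 → Z
Q(16)−J(9): 7 → H
D(3)−N(13): -10≡16 → Q
M(12)−P(15): -3≡23 → X
W(22)−K(10): 12 → M
I(8)−W(22): -14≡12 → M
S(18)−J(9): 9 → J
O(14)−N(13): 1 → B
G(6)−P(15): -9≡17 → R
Q(16)−K(10): 6 → G
W(22)−W(22): 0 → A

MARAZHQXMMJBRGA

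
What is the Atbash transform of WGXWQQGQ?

W(22) → D(3)
G(6) → T(19)
X(23) → C(2)
W(22) → D(3)
Q(16) → J(9)
Q(16) → J(9)
G(6) → T(19)
Q(16) → J(9)

DTCDJJTJ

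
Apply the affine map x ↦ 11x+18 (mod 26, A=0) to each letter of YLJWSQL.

Y(24): 11·24+18=282≡22 → W
L(11): 11·11+18=139≡9 → J
J(9): 11·9+18=117≡13 → N
W(22): 11·22+18=260≡0 → A
S(18): 11·18+18=216≡8 → I
Q(16): 11·16+18=194≡12 → M
L(11): 11·11+18=139≡9 → J

WJNAIMJ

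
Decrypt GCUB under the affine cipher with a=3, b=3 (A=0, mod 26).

BRXI

The inverse of 3 mod 26 is 9, since 3·9=27≡1. Apply D(y)=9·(y−3) mod 26:
G(6): 9·(6−3)=27≡1 → B
C(2): 9·(2−3)=-9≡17 → R
U(20): 9·(20−3)=153≡23 → X
B(1): 9·(1−3)=-18≡8 → I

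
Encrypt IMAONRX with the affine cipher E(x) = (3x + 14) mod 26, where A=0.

MYOEBNF

I(8): 3·8+14=38≡12 → M
M(12): 3·12+14=50≡24 → Y
A(0): 3·0+14=14 → O
O(14): 3·14+14=56≡4 → E
N(13): 3·13+14=53≡1 → B
R(17): 3·17+14=65≡13 → N
X(23): 3·23+14=83≡5 → F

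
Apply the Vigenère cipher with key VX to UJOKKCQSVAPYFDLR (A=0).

Repeat the key across the message: VXVXVXVXVXVXVXVX
U(20)+V(21): 41≡15 → P
J(9)+X(23): 32≡6 → G
O(14)+V(21): 35≡9 → J
K(10)+X(23): 33≡7 → H
K(10)+V(21): 31≡5 → F
C(2)+X(23): 25 → Z
Q(16)+V(21): 37≡11 → L
S(18)+X(23): 41≡15 → P
V(21)+V(21): 42≡16 → Q
A(0)+X(23): 23 → X
P(15)+V(21): 36≡10 → K
Y(24)+X(23): 47≡21 → V
F(5)+V(21): 26≡0 → A
D(3)+X(23): 26≡0 → A
L(11)+V(21): 32≡6 → G
R(17)+X(23): 40≡14 → O

PGJHFZLPQXKVAAGO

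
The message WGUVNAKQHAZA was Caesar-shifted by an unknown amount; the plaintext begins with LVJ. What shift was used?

From the crib: W(22)−L(11)=11, so the shift is 11.

11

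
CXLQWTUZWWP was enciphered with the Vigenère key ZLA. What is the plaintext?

DMLRLTVOWXE

Repeat the key across the ciphertext: ZLAZLAZLAZL
C(2)−Z(25): -23≡3 → D
X(23)−L(11): 12 → M
L(11)−A(0): 11 → L
Q(16)−Z(25): -9≡17 → R
W(22)−L(11): 11 → L
T(19)−A(0): 19 → T
U(20)−Z(25): -5≡21 → V
Z(25)−L(11): 14 → O
W(22)−A(0): 22 → W
W(22)−Z(25): -3≡23 → X
P(15)−L(11): 4 → E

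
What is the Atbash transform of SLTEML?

HOGVNO

S(18) → H(7)
L(11) → O(14)
T(19) → G(6)
E(4) → V(21)
M(12) → N(13)
L(11) → O(14)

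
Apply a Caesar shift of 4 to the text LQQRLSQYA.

L(11): 11+4=15 → P
Q(16): 16+4=20 → U
Q(16): 16+4=20 → U
R(17): 17+4=21 → V
L(11): 11+4=15 → P
S(18): 18+4=22 → W
Q(16): 16+4=20 → U
Y(24): 24+4=28≡2 → C
A(0): 0+4=4 → E

PUUVPWUCE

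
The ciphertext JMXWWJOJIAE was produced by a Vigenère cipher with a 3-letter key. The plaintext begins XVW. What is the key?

MRB

Subtract each crib letter from the matching ciphertext letter (mod 26):
J(9)−X(23)=-14≡12 → M
M(12)−V(21)=-9≡17 → R
X(23)−W(22)=1 → B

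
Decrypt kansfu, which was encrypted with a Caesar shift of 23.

k(10): 10−23=-13≡13 → n
a(0): 0−23=-23≡3 → d
n(13): 13−23=-10≡16 → q
s(18): 18−23=-5≡21 → v
f(5): 5−23=-18≡8 → i
u(20): 20−23=-3≡23 → x

ndqvix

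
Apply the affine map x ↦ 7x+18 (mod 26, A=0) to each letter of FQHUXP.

F(5): 7·5+18=53≡1 → B
Q(16): 7·16+18=130≡0 → A
H(7): 7·7+18=67≡15 → P
U(20): 7·20+18=158≡2 → C
X(23): 7·23+18=179≡23 → X
P(15): 7·15+18=123≡19 → T

BAPCXT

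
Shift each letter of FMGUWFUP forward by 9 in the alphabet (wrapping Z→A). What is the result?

OVPDFODY

F(5): 5+9=14 → O
M(12): 12+9=21 → V
G(6): 6+9=15 → P
U(20): 20+9=29≡3 → D
W(22): 22+9=31≡5 → F
F(5): 5+9=14 → O
U(20): 20+9=29≡3 → D
P(15): 15+9=24 → Y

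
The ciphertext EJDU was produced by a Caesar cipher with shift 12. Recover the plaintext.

SXRI

E(4): 4−12=-8≡18 → S
J(9): 9−12=-3≡23 → X
D(3): 3−12=-9≡17 → R
U(20): 20−12=8 → I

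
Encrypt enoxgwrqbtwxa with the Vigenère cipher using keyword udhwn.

Repeat the key across the message: udhwnudhwnudh
e(4)+u(20): 24 → y
n(13)+d(3): 16 → q
o(14)+h(7): 21 → v
x(23)+w(22): 45≡19 → t
g(6)+n(13): 19 → t
w(22)+u(20): 42≡16 → q
r(17)+d(3): 20 → u
q(16)+h(7): 23 → x
b(1)+w(22): 23 → x
t(19)+n(13): 32≡6 → g
w(22)+u(20): 42≡16 → q
x(23)+d(3): 26≡0 → a
a(0)+h(7): 7 → h

yqvttquxxgqah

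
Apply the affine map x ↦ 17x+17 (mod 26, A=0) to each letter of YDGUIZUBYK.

Y(24): 17·24+17=425≡9 → J
D(3): 17·3+17=68≡16 → Q
G(6): 17·6+17=119≡15 → P
U(20): 17·20+17=357≡19 → T
I(8): 17·8+17=153≡23 → X
Z(25): 17·25+17=442≡0 → A
U(20): 17·20+17=357≡19 → T
B(1): 17·1+17=34≡8 → I
Y(24): 17·24+17=425≡9 → J
K(10): 17·10+17=187≡5 → F

JQPTXATIJF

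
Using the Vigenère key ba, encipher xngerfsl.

ynhesftl

Repeat the key across the message: babababa
x(23)+b(1): 24 → y
n(13)+a(0): 13 → n
g(6)+b(1): 7 → h
e(4)+a(0): 4 → e
r(17)+b(1): 18 → s
f(5)+a(0): 5 → f
s(18)+b(1): 19 → t
l(11)+a(0): 11 → l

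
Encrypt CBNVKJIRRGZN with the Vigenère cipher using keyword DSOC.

FTBXNBWTUYNP

Repeat the key across the message: DSOCDSOCDSOC
C(2)+D(3): 5 → F
B(1)+S(18): 19 → T
N(13)+O(14): 27≡1 → B
V(21)+C(2): 23 → X
K(10)+D(3): 13 → N
J(9)+S(18): 27≡1 → B
I(8)+O(14): 22 → W
R(17)+C(2): 19 → T
R(17)+D(3): 20 → U
G(6)+S(18): 24 → Y
Z(25)+O(14): 39≡13 → N
N(13)+C(2): 15 → P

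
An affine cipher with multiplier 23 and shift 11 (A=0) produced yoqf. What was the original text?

nzhc

The inverse of 23 mod 26 is 17, since 23·17=391≡1. Apply D(y)=17·(y−11) mod 26:
y(24): 17·(24−11)=221≡13 → n
o(14): 17·(14−11)=51≡25 → z
q(16): 17·(16−11)=85≡7 → h
f(5): 17·(5−11)=-102≡2 → c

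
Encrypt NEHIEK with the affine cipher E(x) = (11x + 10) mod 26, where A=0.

XCJUCQ

N(13): 11·13+10=153≡23 → X
E(4): 11·4+10=54≡2 → C
H(7): 11·7+10=87≡9 → J
I(8): 11·8+10=98≡20 → U
E(4): 11·4+10=54≡2 → C
K(10): 11·10+10=120≡16 → Q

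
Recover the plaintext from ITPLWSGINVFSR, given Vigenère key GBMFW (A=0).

CSDGAMFWIZZRF

Repeat the key across the ciphertext: GBMFWGBMFWGBM
I(8)−G(6): 2 → C
T(19)−B(1): 18 → S
P(15)−M(12): 3 → D
L(11)−F(5): 6 → G
W(22)−W(22): 0 → A
S(18)−G(6): 12 → M
G(6)−B(1): 5 → F
I(8)−M(12): -4≡22 → W
N(13)−F(5): 8 → I
V(21)−W(22): -1≡25 → Z
F(5)−G(6): -1≡25 → Z
S(18)−B(1): 17 → R
R(17)−M(12): 5 → F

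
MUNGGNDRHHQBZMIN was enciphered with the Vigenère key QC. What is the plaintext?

WSXEQLNPRFAZJKSL

Repeat the key across the ciphertext: QCQCQCQCQCQCQCQC
M(12)−Q(16): -4≡22 → W
U(20)−C(2): 18 → S
N(13)−Q(16): -3≡23 → X
G(6)−C(2): 4 → E
G(6)−Q(16): -10≡16 → Q
N(13)−C(2): 11 → L
D(3)−Q(16): -13≡13 → N
R(17)−C(2): 15 → P
H(7)−Q(16): -9≡17 → R
H(7)−C(2): 5 → F
Q(16)−Q(16): 0 → A
B(1)−C(2): -1≡25 → Z
Z(25)−Q(16): 9 → J
M(12)−C(2): 10 → K
I(8)−Q(16): -8≡18 → S
N(13)−C(2): 11 → L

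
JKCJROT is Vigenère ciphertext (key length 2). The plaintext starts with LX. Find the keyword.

Subtract each crib letter from the matching ciphertext letter (mod 26):
J(9)−L(11)=-2≡24 → Y
K(10)−X(23)=-13≡13 → N

YN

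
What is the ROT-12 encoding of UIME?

U(20): 20+12=32≡6 → G
I(8): 8+12=20 → U
M(12): 12+12=24 → Y
E(4): 4+12=16 → Q

GUYQ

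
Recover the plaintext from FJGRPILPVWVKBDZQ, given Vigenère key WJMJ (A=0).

JAUITZZGZNJBFUNH

Repeat the key across the ciphertext: WJMJWJMJWJMJWJMJ
F(5)−W(22): -17≡9 → J
J(9)−J(9): 0 → A
G(6)−M(12): -6≡20 → U
R(17)−J(9): 8 → I
P(15)−W(22): -7≡19 → T
I(8)−J(9): -1≡25 → Z
L(11)−M(12): -1≡25 → Z
P(15)−J(9): 6 → G
V(21)−W(22): -1≡25 → Z
W(22)−J(9): 13 → N
V(21)−M(12): 9 → J
K(10)−J(9): 1 → B
B(1)−W(22): -21≡5 → F
D(3)−J(9): -6≡20 → U
Z(25)−M(12): 13 → N
Q(16)−J(9): 7 → H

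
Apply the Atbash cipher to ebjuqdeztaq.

vyqfjwvagzj

e(4) → v(21)
b(1) → y(24)
j(9) → q(16)
u(20) → f(5)
q(16) → j(9)
d(3) → w(22)
e(4) → v(21)
z(25) → a(0)
t(19) → g(6)
a(0) → z(25)
q(16) → j(9)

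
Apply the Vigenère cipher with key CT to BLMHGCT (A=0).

DEOAIVV

Repeat the key across the message: CTCTCTC
B(1)+C(2): 3 → D
L(11)+T(19): 30≡4 → E
M(12)+C(2): 14 → O
H(7)+T(19): 26≡0 → A
G(6)+C(2): 8 → I
C(2)+T(19): 21 → V
T(19)+C(2): 21 → V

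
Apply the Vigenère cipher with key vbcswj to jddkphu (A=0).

eefclqp

Repeat the key across the message: vbcswjv
j(9)+v(21): 30≡4 → e
d(3)+b(1): 4 → e
d(3)+c(2): 5 → f
k(10)+s(18): 28≡2 → c
p(15)+w(22): 37≡11 → l
h(7)+j(9): 16 → q
u(20)+v(21): 41≡15 → p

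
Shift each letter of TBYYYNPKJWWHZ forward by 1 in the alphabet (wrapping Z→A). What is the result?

UCZZZOQLKXXIA

T(19): 19+1=20 → U
B(1): 1+1=2 → C
Y(24): 24+1=25 → Z
Y(24): 24+1=25 → Z
Y(24): 24+1=25 → Z
N(13): 13+1=14 → O
P(15): 15+1=16 → Q
K(10): 10+1=11 → L
J(9): 9+1=10 → K
W(22): 22+1=23 → X
W(22): 22+1=23 → X
H(7): 7+1=8 → I
Z(25): 25+1=26≡0 → A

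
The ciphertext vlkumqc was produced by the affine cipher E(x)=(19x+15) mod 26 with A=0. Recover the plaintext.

The inverse of 19 mod 26 is 11, since 19·11=209≡1. Apply D(y)=11·(y−15) mod 26:
v(21): 11·(21−15)=66≡14 → o
l(11): 11·(11−15)=-44≡8 → i
k(10): 11·(10−15)=-55≡23 → x
u(20): 11·(20−15)=55≡3 → d
m(12): 11·(12−15)=-33≡19 → t
q(16): 11·(16−15)=11 → l
c(2): 11·(2−15)=-143≡13 → n

oixdtln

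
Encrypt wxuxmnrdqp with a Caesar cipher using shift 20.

qrorghlxkj

w(22): 22+20=42≡16 → q
x(23): 23+20=43≡17 → r
u(20): 20+20=40≡14 → o
x(23): 23+20=43≡17 → r
m(12): 12+20=32≡6 → g
n(13): 13+20=33≡7 → h
r(17): 17+20=37≡11 → l
d(3): 3+20=23 → x
q(16): 16+20=36≡10 → k
p(15): 15+20=35≡9 → j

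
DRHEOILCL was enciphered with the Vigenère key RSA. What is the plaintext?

Repeat the key across the ciphertext: RSARSARSA
D(3)−R(17): -14≡12 → M
R(17)−S(18): -1≡25 → Z
H(7)−A(0): 7 → H
E(4)−R(17): -13≡13 → N
O(14)−S(18): -4≡22 → W
I(8)−A(0): 8 → I
L(11)−R(17): -6≡20 → U
C(2)−S(18): -16≡10 → K
L(11)−A(0): 11 → L

MZHNWIUKL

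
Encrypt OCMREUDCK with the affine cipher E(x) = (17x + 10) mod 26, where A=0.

O(14): 17·14+10=248≡14 → O
C(2): 17·2+10=44≡18 → S
M(12): 17·12+10=214≡6 → G
R(17): 17·17+10=299≡13 → N
E(4): 17·4+10=78≡0 → A
U(20): 17·20+10=350≡12 → M
D(3): 17·3+10=61≡9 → J
C(2): 17·2+10=44≡18 → S
K(10): 17·10+10=180≡24 → Y

OSGNAMJSY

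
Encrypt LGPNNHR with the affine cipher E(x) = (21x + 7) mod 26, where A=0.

L(11): 21·11+7=238≡4 → E
G(6): 21·6+7=133≡3 → D
P(15): 21·15+7=322≡10 → K
N(13): 21·13+7=280≡20 → U
N(13): 21·13+7=280≡20 → U
H(7): 21·7+7=154≡24 → Y
R(17): 21·17+7=364≡0 → A

EDKUUYA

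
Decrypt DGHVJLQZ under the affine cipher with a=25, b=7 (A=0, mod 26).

The inverse of 25 mod 26 is 25, since 25·25=625≡1. Apply D(y)=25·(y−7) mod 26:
D(3): 25·(3−7)=-100≡4 → E
G(6): 25·(6−7)=-25≡1 → B
H(7): 25·(7−7)=0 → A
V(21): 25·(21−7)=350≡12 → M
J(9): 25·(9−7)=50≡24 → Y
L(11): 25·(11−7)=100≡22 → W
Q(16): 25·(16−7)=225≡17 → R
Z(25): 25·(25−7)=450≡8 → I

EBAMYWRI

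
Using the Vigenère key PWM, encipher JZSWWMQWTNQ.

YVELSYFSFCM

Repeat the key across the message: PWMPWMPWMPW
J(9)+P(15): 24 → Y
Z(25)+W(22): 47≡21 → V
S(18)+M(12): 30≡4 → E
W(22)+P(15): 37≡11 → L
W(22)+W(22): 44≡18 → S
M(12)+M(12): 24 → Y
Q(16)+P(15): 31≡5 → F
W(22)+W(22): 44≡18 → S
T(19)+M(12): 31≡5 → F
N(13)+P(15): 28≡2 → C
Q(16)+W(22): 38≡12 → M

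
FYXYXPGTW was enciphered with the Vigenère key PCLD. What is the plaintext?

Repeat the key across the ciphertext: PCLDPCLDP
F(5)−P(15): -10≡16 → Q
Y(24)−C(2): 22 → W
X(23)−L(11): 12 → M
Y(24)−D(3): 21 → V
X(23)−P(15): 8 → I
P(15)−C(2): 13 → N
G(6)−L(11): -5≡21 → V
T(19)−D(3): 16 → Q
W(22)−P(15): 7 → H

QWMVINVQH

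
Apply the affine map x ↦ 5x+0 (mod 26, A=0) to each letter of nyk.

nqy

n(13): 5·13+0=65≡13 → n
y(24): 5·24+0=120≡16 → q
k(10): 5·10+0=50≡24 → y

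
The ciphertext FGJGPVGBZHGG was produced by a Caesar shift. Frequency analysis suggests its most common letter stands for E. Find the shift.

The most frequent ciphertext letter is G (appears 5 times).
G is position 6; E is position 4.
Shift = 2.

2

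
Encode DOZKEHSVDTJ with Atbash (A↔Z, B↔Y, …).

D(3) → W(22)
O(14) → L(11)
Z(25) → A(0)
K(10) → P(15)
E(4) → V(21)
H(7) → S(18)
S(18) → H(7)
V(21) → E(4)
D(3) → W(22)
T(19) → G(6)
J(9) → Q(16)

WLAPVSHEWGQ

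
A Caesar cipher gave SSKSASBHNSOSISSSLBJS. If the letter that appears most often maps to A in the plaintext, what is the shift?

The most frequent ciphertext letter is S (appears 10 times).
S is position 18; A is position 0.
Shift = 18.

18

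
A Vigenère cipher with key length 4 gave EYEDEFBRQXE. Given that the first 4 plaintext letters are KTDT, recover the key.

Subtract each crib letter from the matching ciphertext letter (mod 26):
E(4)−K(10)=-6≡20 → U
Y(24)−T(19)=5 → F
E(4)−D(3)=1 → B
D(3)−T(19)=-16≡10 → K

UFBK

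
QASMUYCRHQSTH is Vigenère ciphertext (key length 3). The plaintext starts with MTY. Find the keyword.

EHU

Subtract each crib letter from the matching ciphertext letter (mod 26):
Q(16)−M(12)=4 → E
A(0)−T(19)=-19≡7 → H
S(18)−Y(24)=-6≡20 → U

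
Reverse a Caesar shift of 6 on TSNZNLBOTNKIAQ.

T(19): 19−6=13 → N
S(18): 18−6=12 → M
N(13): 13−6=7 → H
Z(25): 25−6=19 → T
N(13): 13−6=7 → H
L(11): 11−6=5 → F
B(1): 1−6=-5≡21 → V
O(14): 14−6=8 → I
T(19): 19−6=13 → N
N(13): 13−6=7 → H
K(10): 10−6=4 → E
I(8): 8−6=2 → C
A(0): 0−6=-6≡20 → U
Q(16): 16−6=10 → K

NMHTHFVINHECUK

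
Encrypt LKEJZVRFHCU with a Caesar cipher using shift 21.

GFZEUQMACXP

L(11): 11+21=32≡6 → G
K(10): 10+21=31≡5 → F
E(4): 4+21=25 → Z
J(9): 9+21=30≡4 → E
Z(25): 25+21=46≡20 → U
V(21): 21+21=42≡16 → Q
R(17): 17+21=38≡12 → M
F(5): 5+21=26≡0 → A
H(7): 7+21=28≡2 → C
C(2): 2+21=23 → X
U(20): 20+21=41≡15 → P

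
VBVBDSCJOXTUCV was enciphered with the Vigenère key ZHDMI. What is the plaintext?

WUSPVTVGCPUNZJ

Repeat the key across the ciphertext: ZHDMIZHDMIZHDM
V(21)−Z(25): -4≡22 → W
B(1)−H(7): -6≡20 → U
V(21)−D(3): 18 → S
B(1)−M(12): -11≡15 → P
D(3)−I(8): -5≡21 → V
S(18)−Z(25): -7≡19 → T
C(2)−H(7): -5≡21 → V
J(9)−D(3): 6 → G
O(14)−M(12): 2 → C
X(23)−I(8): 15 → P
T(19)−Z(25): -6≡20 → U
U(20)−H(7): 13 → N
C(2)−D(3): -1≡25 → Z
V(21)−M(12): 9 → J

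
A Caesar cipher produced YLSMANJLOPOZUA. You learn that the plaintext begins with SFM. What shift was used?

From the crib: Y(24)−S(18)=6, so the shift is 6.

6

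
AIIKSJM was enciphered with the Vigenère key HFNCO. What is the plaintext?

TDVIECH

Repeat the key across the ciphertext: HFNCOHF
A(0)−H(7): -7≡19 → T
I(8)−F(5): 3 → D
I(8)−N(13): -5≡21 → V
K(10)−C(2): 8 → I
S(18)−O(14): 4 → E
J(9)−H(7): 2 → C
M(12)−F(5): 7 → H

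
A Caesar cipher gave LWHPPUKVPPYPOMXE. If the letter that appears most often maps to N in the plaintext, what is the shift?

2

The most frequent ciphertext letter is P (appears 5 times).
P is position 15; N is position 13.
Shift = 2.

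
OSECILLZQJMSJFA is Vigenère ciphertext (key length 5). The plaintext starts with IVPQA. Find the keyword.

Subtract each crib letter from the matching ciphertext letter (mod 26):
O(14)−I(8)=6 → G
S(18)−V(21)=-3≡23 → X
E(4)−P(15)=-11≡15 → P
C(2)−Q(16)=-14≡12 → M
I(8)−A(0)=8 → I

GXPMI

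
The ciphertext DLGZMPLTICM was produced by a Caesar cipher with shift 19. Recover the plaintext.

D(3): 3−19=-16≡10 → K
L(11): 11−19=-8≡18 → S
G(6): 6−19=-13≡13 → N
Z(25): 25−19=6 → G
M(12): 12−19=-7≡19 → T
P(15): 15−19=-4≡22 → W
L(11): 11−19=-8≡18 → S
T(19): 19−19=0 → A
I(8): 8−19=-11≡15 → P
C(2): 2−19=-17≡9 → J
M(12): 12−19=-7≡19 → T

KSNGTWSAPJT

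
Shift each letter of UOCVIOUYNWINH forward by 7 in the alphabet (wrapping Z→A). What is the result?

U(20): 20+7=27≡1 → B
O(14): 14+7=21 → V
C(2): 2+7=9 → J
V(21): 21+7=28≡2 → C
I(8): 8+7=15 → P
O(14): 14+7=21 → V
U(20): 20+7=27≡1 → B
Y(24): 24+7=31≡5 → F
N(13): 13+7=20 → U
W(22): 22+7=29≡3 → D
I(8): 8+7=15 → P
N(13): 13+7=20 → U
H(7): 7+7=14 → O

BVJCPVBFUDPUO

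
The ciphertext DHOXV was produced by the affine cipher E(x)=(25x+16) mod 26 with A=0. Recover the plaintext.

NJCTV

The inverse of 25 mod 26 is 25, since 25·25=625≡1. Apply D(y)=25·(y−16) mod 26:
D(3): 25·(3−16)=-325≡13 → N
H(7): 25·(7−16)=-225≡9 → J
O(14): 25·(14−16)=-50≡2 → C
X(23): 25·(23−16)=175≡19 → T
V(21): 25·(21−16)=125≡21 → V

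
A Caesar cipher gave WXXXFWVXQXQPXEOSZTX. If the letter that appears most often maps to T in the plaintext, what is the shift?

The most frequent ciphertext letter is X (appears 7 times).
X is position 23; T is position 19.
Shift = 4.

4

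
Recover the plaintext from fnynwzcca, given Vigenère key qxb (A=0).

Repeat the key across the ciphertext: qxbqxbqxb
f(5)−q(16): -11≡15 → p
n(13)−x(23): -10≡16 → q
y(24)−b(1): 23 → x
n(13)−q(16): -3≡23 → x
w(22)−x(23): -1≡25 → z
z(25)−b(1): 24 → y
c(2)−q(16): -14≡12 → m
c(2)−x(23): -21≡5 → f
a(0)−b(1): -1≡25 → z

pqxxzymfz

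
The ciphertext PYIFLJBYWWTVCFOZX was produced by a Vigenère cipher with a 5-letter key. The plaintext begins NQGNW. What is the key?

CICSP

Subtract each crib letter from the matching ciphertext letter (mod 26):
P(15)−N(13)=2 → C
Y(24)−Q(16)=8 → I
I(8)−G(6)=2 → C
F(5)−N(13)=-8≡18 → S
L(11)−W(22)=-11≡15 → P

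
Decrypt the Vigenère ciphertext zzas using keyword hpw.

skel

Repeat the key across the ciphertext: hpwh
z(25)−h(7): 18 → s
z(25)−p(15): 10 → k
a(0)−w(22): -22≡4 → e
s(18)−h(7): 11 → l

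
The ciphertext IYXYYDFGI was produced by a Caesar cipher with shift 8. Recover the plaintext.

AQPQQVXYA

I(8): 8−8=0 → A
Y(24): 24−8=16 → Q
X(23): 23−8=15 → P
Y(24): 24−8=16 → Q
Y(24): 24−8=16 → Q
D(3): 3−8=-5≡21 → V
F(5): 5−8=-3≡23 → X
G(6): 6−8=-2≡24 → Y
I(8): 8−8=0 → A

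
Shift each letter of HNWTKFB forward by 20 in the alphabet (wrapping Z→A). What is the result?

BHQNEZV

H(7): 7+20=27≡1 → B
N(13): 13+20=33≡7 → H
W(22): 22+20=42≡16 → Q
T(19): 19+20=39≡13 → N
K(10): 10+20=30≡4 → E
F(5): 5+20=25 → Z
B(1): 1+20=21 → V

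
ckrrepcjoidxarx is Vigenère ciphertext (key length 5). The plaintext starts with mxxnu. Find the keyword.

qnuek

Subtract each crib letter from the matching ciphertext letter (mod 26):
c(2)−m(12)=-10≡16 → q
k(10)−x(23)=-13≡13 → n
r(17)−x(23)=-6≡20 → u
r(17)−n(13)=4 → e
e(4)−u(20)=-16≡10 → k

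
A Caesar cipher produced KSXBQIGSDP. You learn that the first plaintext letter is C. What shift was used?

8

From the crib: K(10)−C(2)=8, so the shift is 8.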